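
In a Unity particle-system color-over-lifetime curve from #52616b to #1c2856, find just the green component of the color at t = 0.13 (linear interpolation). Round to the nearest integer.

G₁ = 97 (from #52616b), G₂ = 40 (from #1c2856).
G = 97 + 0.13 × (40 − 97) = 89.59 → 90

90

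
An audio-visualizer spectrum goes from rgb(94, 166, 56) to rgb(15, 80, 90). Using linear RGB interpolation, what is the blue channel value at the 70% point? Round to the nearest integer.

B = 56 + 0.7 × (90 − 56) = 79.8 → 80

80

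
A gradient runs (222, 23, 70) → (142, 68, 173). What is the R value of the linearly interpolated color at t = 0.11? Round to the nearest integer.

213

R = 222 + 0.11 × (142 − 222) = 213.2 → 213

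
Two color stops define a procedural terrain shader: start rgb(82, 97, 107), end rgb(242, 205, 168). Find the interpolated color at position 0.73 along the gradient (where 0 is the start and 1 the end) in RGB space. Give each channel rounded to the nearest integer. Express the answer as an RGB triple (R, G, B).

(199, 176, 152)

R = 82 + 0.73 × (242 − 82) = 82 + 0.73 × 160 = 198.8 → 199
G = 97 + 0.73 × (205 − 97) = 97 + 0.73 × 108 = 175.84 → 176
B = 107 + 0.73 × (168 − 107) = 107 + 0.73 × 61 = 151.53 → 152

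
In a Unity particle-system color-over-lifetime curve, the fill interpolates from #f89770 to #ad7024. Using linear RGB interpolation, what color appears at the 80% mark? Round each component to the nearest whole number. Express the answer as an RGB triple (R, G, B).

#f89770 → (248, 151, 112); #ad7024 → (173, 112, 36).
80% corresponds to t = 0.8.
R = 248 + 0.8 × (173 − 248) = 248 + 0.8 × -75 = 188 → 188
G = 151 + 0.8 × (112 − 151) = 151 + 0.8 × -39 = 119.8 → 120
B = 112 + 0.8 × (36 − 112) = 112 + 0.8 × -76 = 51.2 → 51
So the blended color is (188, 120, 51), about #bc7833.

(188, 120, 51)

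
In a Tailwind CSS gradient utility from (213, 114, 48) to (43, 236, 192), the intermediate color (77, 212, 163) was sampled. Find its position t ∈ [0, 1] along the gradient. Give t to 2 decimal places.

0.80

Invert the lerp on the R channel (largest span, 170): t = (77 − 213) / (43 − 213) = -136/-170 = 0.8.
Check on G: (212 − 114)/(236 − 114) = 0.8033 ✓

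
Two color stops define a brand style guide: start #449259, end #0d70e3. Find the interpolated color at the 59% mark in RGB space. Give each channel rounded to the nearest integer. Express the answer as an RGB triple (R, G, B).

(36, 126, 170)

#449259 → (68, 146, 89); #0d70e3 → (13, 112, 227).
59% corresponds to t = 0.59.
R = 68 + 0.59 × (13 − 68) = 68 + 0.59 × -55 = 35.55 → 36
G = 146 + 0.59 × (112 − 146) = 146 + 0.59 × -34 = 125.94 → 126
B = 89 + 0.59 × (227 − 89) = 89 + 0.59 × 138 = 170.42 → 170
So the blended color is (36, 126, 170), about #247eaa.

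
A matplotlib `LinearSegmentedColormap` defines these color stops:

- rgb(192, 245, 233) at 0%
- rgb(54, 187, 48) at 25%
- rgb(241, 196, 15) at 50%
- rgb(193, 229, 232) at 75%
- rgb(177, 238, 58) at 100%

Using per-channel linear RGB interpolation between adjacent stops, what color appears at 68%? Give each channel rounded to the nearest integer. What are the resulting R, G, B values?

68% lies between the 50% and 75% stops, so the local fraction is t = (68 − 50)/(75 − 50) = 18/25 ≈ 0.72.
R = 241 + 0.72 × (193 − 241) = 206.44 → 206
G = 196 + 0.72 × (229 − 196) = 219.76 → 220
B = 15 + 0.72 × (232 − 15) = 171.24 → 171

(206, 220, 171)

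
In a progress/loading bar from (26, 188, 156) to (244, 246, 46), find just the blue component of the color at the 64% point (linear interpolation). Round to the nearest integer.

B = 156 + 0.64 × (46 − 156) = 85.6 → 86

86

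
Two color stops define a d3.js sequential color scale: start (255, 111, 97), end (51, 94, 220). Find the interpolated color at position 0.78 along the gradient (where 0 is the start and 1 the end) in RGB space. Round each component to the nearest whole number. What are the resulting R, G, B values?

(96, 98, 193)

R = 255 + 0.78 × (51 − 255) = 255 + 0.78 × -204 = 95.88 → 96
G = 111 + 0.78 × (94 − 111) = 111 + 0.78 × -17 = 97.74 → 98
B = 97 + 0.78 × (220 − 97) = 97 + 0.78 × 123 = 192.94 → 193
So the blended color is (96, 98, 193), about #6062c1.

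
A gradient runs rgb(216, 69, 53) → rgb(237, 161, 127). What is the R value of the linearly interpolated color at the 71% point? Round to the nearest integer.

R = 216 + 0.71 × (237 − 216) = 230.91 → 231

231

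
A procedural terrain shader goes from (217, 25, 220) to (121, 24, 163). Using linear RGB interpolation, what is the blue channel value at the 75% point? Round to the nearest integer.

177

B = 220 + 0.75 × (163 − 220) = 177.25 → 177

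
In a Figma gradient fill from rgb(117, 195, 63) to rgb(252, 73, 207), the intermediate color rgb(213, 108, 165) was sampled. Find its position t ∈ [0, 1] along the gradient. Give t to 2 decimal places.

0.71

Invert the lerp on the B channel (largest span, 144): t = (165 − 63) / (207 − 63) = 102/144 = 0.70833.
Check on R: (213 − 117)/(252 − 117) = 0.7111 ✓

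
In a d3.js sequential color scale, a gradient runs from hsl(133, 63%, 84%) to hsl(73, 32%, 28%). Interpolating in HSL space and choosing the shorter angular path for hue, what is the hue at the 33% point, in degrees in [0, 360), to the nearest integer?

Hue arc: Δh = 73 − 133 = -60° (|Δh| ≤ 180, already the shorter path).
H = 133 + 0.33 × (-60) = 113.2 → 113°

113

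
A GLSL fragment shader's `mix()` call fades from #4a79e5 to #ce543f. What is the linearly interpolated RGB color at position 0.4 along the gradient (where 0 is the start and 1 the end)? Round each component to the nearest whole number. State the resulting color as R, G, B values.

(127, 106, 163)

#4a79e5 → (74, 121, 229); #ce543f → (206, 84, 63).
R = 74 + 0.4 × (206 − 74) = 74 + 0.4 × 132 = 126.8 → 127
G = 121 + 0.4 × (84 − 121) = 121 + 0.4 × -37 = 106.2 → 106
B = 229 + 0.4 × (63 − 229) = 229 + 0.4 × -166 = 162.6 → 163
So the blended color is (127, 106, 163), about #7f6aa3.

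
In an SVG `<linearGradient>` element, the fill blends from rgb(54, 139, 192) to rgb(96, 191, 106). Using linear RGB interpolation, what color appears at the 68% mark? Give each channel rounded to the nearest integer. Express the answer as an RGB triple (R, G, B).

(83, 174, 134)

68% corresponds to t = 0.68.
R = 54 + 0.68 × (96 − 54) = 54 + 0.68 × 42 = 82.56 → 83
G = 139 + 0.68 × (191 − 139) = 139 + 0.68 × 52 = 174.36 → 174
B = 192 + 0.68 × (106 − 192) = 192 + 0.68 × -86 = 133.52 → 134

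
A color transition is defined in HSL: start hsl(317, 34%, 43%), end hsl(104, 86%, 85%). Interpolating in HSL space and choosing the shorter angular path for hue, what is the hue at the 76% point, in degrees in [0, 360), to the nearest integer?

Hue: 104 − 317 = -213°, but |-213| > 180 so the shorter arc goes the other way: Δh = -213 + 360 = 147°.
H = 317 + 0.76 × (147) = 428.72 → 429 → 429 mod 360 = 69°

69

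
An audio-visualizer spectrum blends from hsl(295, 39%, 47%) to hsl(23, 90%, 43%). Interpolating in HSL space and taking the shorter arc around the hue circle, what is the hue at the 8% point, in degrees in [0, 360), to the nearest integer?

Hue: 23 − 295 = -272°, but |-272| > 180 so the shorter arc goes the other way: Δh = -272 + 360 = 88°.
H = 295 + 0.08 × (88) = 302.04 → 302°

302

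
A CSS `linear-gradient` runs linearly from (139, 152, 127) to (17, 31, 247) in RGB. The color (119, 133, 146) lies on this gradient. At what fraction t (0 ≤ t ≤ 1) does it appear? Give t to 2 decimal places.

Invert the lerp on the R channel (largest span, 122): t = (119 − 139) / (17 − 139) = -20/-122 = 0.16393.
Check on G: (133 − 152)/(31 − 152) = 0.157 ✓

0.16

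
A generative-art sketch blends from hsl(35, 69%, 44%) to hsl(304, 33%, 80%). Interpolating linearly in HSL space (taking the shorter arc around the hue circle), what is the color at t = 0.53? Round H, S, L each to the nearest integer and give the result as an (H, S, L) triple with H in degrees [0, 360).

(347, 50, 63)

Hue: 304 − 35 = 269°, but |269| > 180 so the shorter arc goes the other way: Δh = 269 − 360 = -91°.
H = 35 + 0.53 × (-91) = -13.23 → -13 → -13 mod 360 = 347°
S = 69 + 0.53 × (33 − 69) = 49.92 → 50%
L = 44 + 0.53 × (80 − 44) = 63.08 → 63%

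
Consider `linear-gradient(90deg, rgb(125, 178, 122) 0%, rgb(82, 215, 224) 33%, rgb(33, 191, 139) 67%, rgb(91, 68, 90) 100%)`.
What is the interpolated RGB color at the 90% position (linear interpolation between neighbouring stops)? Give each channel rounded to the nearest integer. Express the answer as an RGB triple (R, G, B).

90% lies between the 67% and 100% stops, so the local fraction is t = (90 − 67)/(100 − 67) = 23/33 ≈ 0.697.
R = 33 + 0.697 × (91 − 33) = 73.426 → 73
G = 191 + 0.697 × (68 − 191) = 105.269 → 105
B = 139 + 0.697 × (90 − 139) = 104.847 → 105

(73, 105, 105)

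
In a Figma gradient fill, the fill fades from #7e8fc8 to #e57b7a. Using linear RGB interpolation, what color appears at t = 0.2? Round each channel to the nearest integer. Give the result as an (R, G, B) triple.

#7e8fc8 → (126, 143, 200); #e57b7a → (229, 123, 122).
R = 126 + 0.2 × (229 − 126) = 126 + 0.2 × 103 = 146.6 → 147
G = 143 + 0.2 × (123 − 143) = 143 + 0.2 × -20 = 139 → 139
B = 200 + 0.2 × (122 − 200) = 200 + 0.2 × -78 = 184.4 → 184
So the blended color is (147, 139, 184), about #938bb8.

(147, 139, 184)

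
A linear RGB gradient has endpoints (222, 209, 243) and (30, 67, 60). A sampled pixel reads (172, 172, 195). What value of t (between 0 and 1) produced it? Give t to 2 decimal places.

0.26

Invert the lerp on the R channel (largest span, 192): t = (172 − 222) / (30 − 222) = -50/-192 = 0.26042.
Check on G: (172 − 209)/(67 − 209) = 0.2606 ✓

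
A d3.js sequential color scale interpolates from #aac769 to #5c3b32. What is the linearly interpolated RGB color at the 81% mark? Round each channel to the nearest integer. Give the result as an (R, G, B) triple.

(107, 86, 60)

#aac769 → (170, 199, 105); #5c3b32 → (92, 59, 50).
81% corresponds to t = 0.81.
R = 170 + 0.81 × (92 − 170) = 170 + 0.81 × -78 = 106.82 → 107
G = 199 + 0.81 × (59 − 199) = 199 + 0.81 × -140 = 85.6 → 86
B = 105 + 0.81 × (50 − 105) = 105 + 0.81 × -55 = 60.45 → 60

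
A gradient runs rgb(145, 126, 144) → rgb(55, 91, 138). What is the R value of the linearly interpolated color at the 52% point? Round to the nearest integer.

R = 145 + 0.52 × (55 − 145) = 98.2 → 98

98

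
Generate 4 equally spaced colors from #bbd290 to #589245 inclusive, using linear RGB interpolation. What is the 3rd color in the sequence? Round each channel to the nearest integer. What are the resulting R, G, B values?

(121, 167, 94)

With 4 swatches and endpoints inclusive, swatch 3 sits at t = (3 − 1)/(4 − 1) = 2/3 ≈ 0.6667.
#bbd290 → (187, 210, 144); #589245 → (88, 146, 69).
R = 187 + 0.6667 × (88 − 187) = 120.997 → 121
G = 210 + 0.6667 × (146 − 210) = 167.331 → 167
B = 144 + 0.6667 × (69 − 144) = 93.998 → 94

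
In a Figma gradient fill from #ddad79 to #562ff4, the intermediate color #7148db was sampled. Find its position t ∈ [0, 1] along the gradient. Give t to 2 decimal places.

Invert the lerp on the R channel (largest span, 135): t = (113 − 221) / (86 − 221) = -108/-135 = 0.8.
Check on G: (72 − 173)/(47 − 173) = 0.8016 ✓

0.80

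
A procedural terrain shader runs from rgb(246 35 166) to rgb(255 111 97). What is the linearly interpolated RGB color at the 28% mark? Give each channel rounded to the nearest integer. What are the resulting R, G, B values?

28% corresponds to t = 0.28.
R = 246 + 0.28 × (255 − 246) = 246 + 0.28 × 9 = 248.52 → 249
G = 35 + 0.28 × (111 − 35) = 35 + 0.28 × 76 = 56.28 → 56
B = 166 + 0.28 × (97 − 166) = 166 + 0.28 × -69 = 146.68 → 147
So the blended color is (249, 56, 147), about #f93893.

(249, 56, 147)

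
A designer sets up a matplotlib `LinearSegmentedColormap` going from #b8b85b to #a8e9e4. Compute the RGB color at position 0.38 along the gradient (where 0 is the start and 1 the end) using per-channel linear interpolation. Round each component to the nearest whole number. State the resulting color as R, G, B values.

(178, 203, 143)

#b8b85b → (184, 184, 91); #a8e9e4 → (168, 233, 228).
R = 184 + 0.38 × (168 − 184) = 184 + 0.38 × -16 = 177.92 → 178
G = 184 + 0.38 × (233 − 184) = 184 + 0.38 × 49 = 202.62 → 203
B = 91 + 0.38 × (228 − 91) = 91 + 0.38 × 137 = 143.06 → 143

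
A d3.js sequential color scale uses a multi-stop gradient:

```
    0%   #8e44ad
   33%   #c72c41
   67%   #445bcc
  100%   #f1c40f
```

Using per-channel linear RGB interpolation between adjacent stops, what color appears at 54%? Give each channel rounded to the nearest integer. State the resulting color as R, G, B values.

54% lies between the 33% and 67% stops, so the local fraction is t = (54 − 33)/(67 − 33) = 21/34 ≈ 0.6176.
#c72c41 → (199, 44, 65); #445bcc → (68, 91, 204).
R = 199 + 0.6176 × (68 − 199) = 118.094 → 118
G = 44 + 0.6176 × (91 − 44) = 73.027 → 73
B = 65 + 0.6176 × (204 − 65) = 150.846 → 151

(118, 73, 151)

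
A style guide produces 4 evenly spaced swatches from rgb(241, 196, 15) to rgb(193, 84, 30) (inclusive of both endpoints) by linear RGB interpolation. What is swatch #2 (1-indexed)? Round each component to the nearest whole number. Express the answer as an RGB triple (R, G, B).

With 4 swatches and endpoints inclusive, swatch 2 sits at t = (2 − 1)/(4 − 1) = 1/3 ≈ 0.3333.
R = 241 + 0.3333 × (193 − 241) = 225.002 → 225
G = 196 + 0.3333 × (84 − 196) = 158.67 → 159
B = 15 + 0.3333 × (30 − 15) = 19.999 → 20

(225, 159, 20)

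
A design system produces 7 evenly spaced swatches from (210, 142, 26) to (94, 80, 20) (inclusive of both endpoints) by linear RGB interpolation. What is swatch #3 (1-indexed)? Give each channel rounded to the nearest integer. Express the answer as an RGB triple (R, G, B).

With 7 swatches and endpoints inclusive, swatch 3 sits at t = (3 − 1)/(7 − 1) = 2/6 ≈ 0.3333.
R = 210 + 0.3333 × (94 − 210) = 171.337 → 171
G = 142 + 0.3333 × (80 − 142) = 121.335 → 121
B = 26 + 0.3333 × (20 − 26) = 24 → 24

(171, 121, 24)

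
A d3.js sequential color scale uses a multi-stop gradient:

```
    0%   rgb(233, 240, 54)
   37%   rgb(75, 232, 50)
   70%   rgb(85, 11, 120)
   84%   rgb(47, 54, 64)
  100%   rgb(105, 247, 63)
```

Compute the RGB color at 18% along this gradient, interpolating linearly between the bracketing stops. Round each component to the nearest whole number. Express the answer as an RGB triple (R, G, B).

18% lies between the 0% and 37% stops, so the local fraction is t = (18 − 0)/(37 − 0) = 18/37 ≈ 0.4865.
R = 233 + 0.4865 × (75 − 233) = 156.133 → 156
G = 240 + 0.4865 × (232 − 240) = 236.108 → 236
B = 54 + 0.4865 × (50 − 54) = 52.054 → 52

(156, 236, 52)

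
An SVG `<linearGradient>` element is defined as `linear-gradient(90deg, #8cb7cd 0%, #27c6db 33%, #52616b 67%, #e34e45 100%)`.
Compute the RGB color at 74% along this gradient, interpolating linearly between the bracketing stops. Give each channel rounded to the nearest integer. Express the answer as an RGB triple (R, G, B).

74% lies between the 67% and 100% stops, so the local fraction is t = (74 − 67)/(100 − 67) = 7/33 ≈ 0.2121.
#52616b → (82, 97, 107); #e34e45 → (227, 78, 69).
R = 82 + 0.2121 × (227 − 82) = 112.755 → 113
G = 97 + 0.2121 × (78 − 97) = 92.97 → 93
B = 107 + 0.2121 × (69 − 107) = 98.94 → 99

(113, 93, 99)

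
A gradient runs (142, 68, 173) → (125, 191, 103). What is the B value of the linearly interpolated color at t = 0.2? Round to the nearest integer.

B = 173 + 0.2 × (103 − 173) = 159 → 159

159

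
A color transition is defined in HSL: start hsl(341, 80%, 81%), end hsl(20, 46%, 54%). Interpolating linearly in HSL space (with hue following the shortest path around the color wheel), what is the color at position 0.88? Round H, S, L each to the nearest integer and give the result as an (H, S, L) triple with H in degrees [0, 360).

Hue: 20 − 341 = -321°, but |-321| > 180 so the shorter arc goes the other way: Δh = -321 + 360 = 39°.
H = 341 + 0.88 × (39) = 375.32 → 375 → 375 mod 360 = 15°
S = 80 + 0.88 × (46 − 80) = 50.08 → 50%
L = 81 + 0.88 × (54 − 81) = 57.24 → 57%

(15, 50, 57)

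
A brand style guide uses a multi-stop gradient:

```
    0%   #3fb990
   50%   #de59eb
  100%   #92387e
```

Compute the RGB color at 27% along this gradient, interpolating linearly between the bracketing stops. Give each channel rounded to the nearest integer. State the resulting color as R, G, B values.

(149, 133, 193)

27% lies between the 0% and 50% stops, so the local fraction is t = (27 − 0)/(50 − 0) = 27/50 ≈ 0.54.
#3fb990 → (63, 185, 144); #de59eb → (222, 89, 235).
R = 63 + 0.54 × (222 − 63) = 148.86 → 149
G = 185 + 0.54 × (89 − 185) = 133.16 → 133
B = 144 + 0.54 × (235 − 144) = 193.14 → 193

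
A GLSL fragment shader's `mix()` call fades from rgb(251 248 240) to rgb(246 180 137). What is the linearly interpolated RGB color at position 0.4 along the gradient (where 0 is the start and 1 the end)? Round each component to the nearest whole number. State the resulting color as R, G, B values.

R = 251 + 0.4 × (246 − 251) = 251 + 0.4 × -5 = 249 → 249
G = 248 + 0.4 × (180 − 248) = 248 + 0.4 × -68 = 220.8 → 221
B = 240 + 0.4 × (137 − 240) = 240 + 0.4 × -103 = 198.8 → 199
So the blended color is (249, 221, 199), about #f9ddc7.

(249, 221, 199)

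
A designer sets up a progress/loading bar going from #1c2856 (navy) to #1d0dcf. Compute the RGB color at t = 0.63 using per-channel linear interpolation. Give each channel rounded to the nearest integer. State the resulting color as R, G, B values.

(29, 23, 162)

#1c2856 → (28, 40, 86); #1d0dcf → (29, 13, 207).
R = 28 + 0.63 × (29 − 28) = 28 + 0.63 × 1 = 28.63 → 29
G = 40 + 0.63 × (13 − 40) = 40 + 0.63 × -27 = 22.99 → 23
B = 86 + 0.63 × (207 − 86) = 86 + 0.63 × 121 = 162.23 → 162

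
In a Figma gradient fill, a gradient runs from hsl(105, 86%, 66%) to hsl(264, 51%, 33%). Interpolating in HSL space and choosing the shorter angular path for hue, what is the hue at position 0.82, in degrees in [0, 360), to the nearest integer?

235

Hue arc: Δh = 264 − 105 = 159° (|Δh| ≤ 180, already the shorter path).
H = 105 + 0.82 × (159) = 235.38 → 235°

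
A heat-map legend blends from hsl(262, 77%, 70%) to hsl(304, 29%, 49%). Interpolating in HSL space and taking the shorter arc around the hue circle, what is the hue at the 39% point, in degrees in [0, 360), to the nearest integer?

278

Hue arc: Δh = 304 − 262 = 42° (|Δh| ≤ 180, already the shorter path).
H = 262 + 0.39 × (42) = 278.38 → 278°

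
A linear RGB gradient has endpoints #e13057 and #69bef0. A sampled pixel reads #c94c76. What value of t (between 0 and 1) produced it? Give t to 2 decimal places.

Invert the lerp on the B channel (largest span, 153): t = (118 − 87) / (240 − 87) = 31/153 = 0.20261.
Check on R: (201 − 225)/(105 − 225) = 0.2 ✓

0.20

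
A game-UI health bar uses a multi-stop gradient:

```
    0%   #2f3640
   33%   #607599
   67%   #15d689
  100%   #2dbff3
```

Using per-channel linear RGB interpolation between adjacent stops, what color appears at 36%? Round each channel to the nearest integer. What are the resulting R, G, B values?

36% lies between the 33% and 67% stops, so the local fraction is t = (36 − 33)/(67 − 33) = 3/34 ≈ 0.0882.
#607599 → (96, 117, 153); #15d689 → (21, 214, 137).
R = 96 + 0.0882 × (21 − 96) = 89.385 → 89
G = 117 + 0.0882 × (214 − 117) = 125.555 → 126
B = 153 + 0.0882 × (137 − 153) = 151.589 → 152

(89, 126, 152)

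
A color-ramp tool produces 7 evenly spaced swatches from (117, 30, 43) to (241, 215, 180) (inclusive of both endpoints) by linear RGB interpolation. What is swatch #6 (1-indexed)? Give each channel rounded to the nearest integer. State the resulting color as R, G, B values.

With 7 swatches and endpoints inclusive, swatch 6 sits at t = (6 − 1)/(7 − 1) = 5/6 ≈ 0.8333.
R = 117 + 0.8333 × (241 − 117) = 220.329 → 220
G = 30 + 0.8333 × (215 − 30) = 184.161 → 184
B = 43 + 0.8333 × (180 − 43) = 157.162 → 157

(220, 184, 157)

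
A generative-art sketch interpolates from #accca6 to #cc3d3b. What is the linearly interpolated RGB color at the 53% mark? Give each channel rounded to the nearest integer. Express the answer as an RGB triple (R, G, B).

(189, 128, 109)

#accca6 → (172, 204, 166); #cc3d3b → (204, 61, 59).
53% corresponds to t = 0.53.
R = 172 + 0.53 × (204 − 172) = 172 + 0.53 × 32 = 188.96 → 189
G = 204 + 0.53 × (61 − 204) = 204 + 0.53 × -143 = 128.21 → 128
B = 166 + 0.53 × (59 − 166) = 166 + 0.53 × -107 = 109.29 → 109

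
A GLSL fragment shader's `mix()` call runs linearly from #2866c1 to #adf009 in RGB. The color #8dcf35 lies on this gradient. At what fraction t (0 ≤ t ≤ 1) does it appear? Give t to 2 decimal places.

0.76

Invert the lerp on the B channel (largest span, 184): t = (53 − 193) / (9 − 193) = -140/-184 = 0.76087.
Check on R: (141 − 40)/(173 − 40) = 0.7594 ✓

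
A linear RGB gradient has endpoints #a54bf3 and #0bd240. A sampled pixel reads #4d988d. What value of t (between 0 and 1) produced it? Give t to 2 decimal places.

0.57

Invert the lerp on the B channel (largest span, 179): t = (141 − 243) / (64 − 243) = -102/-179 = 0.56983.
Check on R: (77 − 165)/(11 − 165) = 0.5714 ✓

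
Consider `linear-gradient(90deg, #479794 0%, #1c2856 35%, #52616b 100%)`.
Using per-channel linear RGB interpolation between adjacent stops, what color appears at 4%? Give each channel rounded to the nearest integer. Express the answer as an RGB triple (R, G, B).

4% lies between the 0% and 35% stops, so the local fraction is t = (4 − 0)/(35 − 0) = 4/35 ≈ 0.1143.
#479794 → (71, 151, 148); #1c2856 → (28, 40, 86).
R = 71 + 0.1143 × (28 − 71) = 66.085 → 66
G = 151 + 0.1143 × (40 − 151) = 138.313 → 138
B = 148 + 0.1143 × (86 − 148) = 140.913 → 141

(66, 138, 141)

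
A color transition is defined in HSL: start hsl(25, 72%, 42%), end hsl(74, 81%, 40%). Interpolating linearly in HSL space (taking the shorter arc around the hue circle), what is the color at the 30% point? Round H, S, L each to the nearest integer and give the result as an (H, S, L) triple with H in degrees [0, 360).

(40, 75, 41)

Hue arc: Δh = 74 − 25 = 49° (|Δh| ≤ 180, already the shorter path).
H = 25 + 0.3 × (49) = 39.7 → 40°
S = 72 + 0.3 × (81 − 72) = 74.7 → 75%
L = 42 + 0.3 × (40 − 42) = 41.4 → 41%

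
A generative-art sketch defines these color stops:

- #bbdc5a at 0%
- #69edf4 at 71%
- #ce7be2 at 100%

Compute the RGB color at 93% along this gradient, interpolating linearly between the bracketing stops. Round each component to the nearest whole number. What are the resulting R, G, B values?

(182, 151, 230)

93% lies between the 71% and 100% stops, so the local fraction is t = (93 − 71)/(100 − 71) = 22/29 ≈ 0.7586.
#69edf4 → (105, 237, 244); #ce7be2 → (206, 123, 226).
R = 105 + 0.7586 × (206 − 105) = 181.619 → 182
G = 237 + 0.7586 × (123 − 237) = 150.52 → 151
B = 244 + 0.7586 × (226 − 244) = 230.345 → 230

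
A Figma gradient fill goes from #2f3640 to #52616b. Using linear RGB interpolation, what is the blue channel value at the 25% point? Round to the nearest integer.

B₁ = 64 (from #2f3640), B₂ = 107 (from #52616b).
B = 64 + 0.25 × (107 − 64) = 74.75 → 75

75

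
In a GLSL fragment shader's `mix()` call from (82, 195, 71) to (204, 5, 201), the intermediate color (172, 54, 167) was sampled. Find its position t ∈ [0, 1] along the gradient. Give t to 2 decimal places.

Invert the lerp on the G channel (largest span, 190): t = (54 − 195) / (5 − 195) = -141/-190 = 0.74211.
Check on R: (172 − 82)/(204 − 82) = 0.7377 ✓

0.74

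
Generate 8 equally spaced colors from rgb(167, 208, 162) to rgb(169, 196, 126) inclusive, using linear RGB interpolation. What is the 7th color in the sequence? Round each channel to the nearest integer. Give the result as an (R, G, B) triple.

With 8 swatches and endpoints inclusive, swatch 7 sits at t = (7 − 1)/(8 − 1) = 6/7 ≈ 0.8571.
R = 167 + 0.8571 × (169 − 167) = 168.714 → 169
G = 208 + 0.8571 × (196 − 208) = 197.715 → 198
B = 162 + 0.8571 × (126 − 162) = 131.144 → 131

(169, 198, 131)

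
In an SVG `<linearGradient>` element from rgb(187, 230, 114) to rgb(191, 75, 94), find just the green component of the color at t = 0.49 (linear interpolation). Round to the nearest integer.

G = 230 + 0.49 × (75 − 230) = 154.05 → 154

154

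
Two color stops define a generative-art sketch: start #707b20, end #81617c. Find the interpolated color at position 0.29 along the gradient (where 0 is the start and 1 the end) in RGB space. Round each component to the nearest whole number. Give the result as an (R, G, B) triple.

#707b20 → (112, 123, 32); #81617c → (129, 97, 124).
R = 112 + 0.29 × (129 − 112) = 112 + 0.29 × 17 = 116.93 → 117
G = 123 + 0.29 × (97 − 123) = 123 + 0.29 × -26 = 115.46 → 115
B = 32 + 0.29 × (124 − 32) = 32 + 0.29 × 92 = 58.68 → 59
So the blended color is (117, 115, 59), about #75733b.

(117, 115, 59)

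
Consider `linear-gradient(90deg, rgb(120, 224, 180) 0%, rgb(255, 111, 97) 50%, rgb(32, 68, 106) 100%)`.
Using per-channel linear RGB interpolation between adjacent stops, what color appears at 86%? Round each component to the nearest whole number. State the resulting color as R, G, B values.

(94, 80, 103)

86% lies between the 50% and 100% stops, so the local fraction is t = (86 − 50)/(100 − 50) = 36/50 ≈ 0.72.
R = 255 + 0.72 × (32 − 255) = 94.44 → 94
G = 111 + 0.72 × (68 − 111) = 80.04 → 80
B = 97 + 0.72 × (106 − 97) = 103.48 → 103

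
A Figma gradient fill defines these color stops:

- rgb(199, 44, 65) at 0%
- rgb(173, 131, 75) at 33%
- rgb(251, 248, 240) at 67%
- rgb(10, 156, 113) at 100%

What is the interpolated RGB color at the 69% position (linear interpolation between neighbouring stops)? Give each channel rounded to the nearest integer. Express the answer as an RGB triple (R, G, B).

69% lies between the 67% and 100% stops, so the local fraction is t = (69 − 67)/(100 − 67) = 2/33 ≈ 0.0606.
R = 251 + 0.0606 × (10 − 251) = 236.395 → 236
G = 248 + 0.0606 × (156 − 248) = 242.425 → 242
B = 240 + 0.0606 × (113 − 240) = 232.304 → 232

(236, 242, 232)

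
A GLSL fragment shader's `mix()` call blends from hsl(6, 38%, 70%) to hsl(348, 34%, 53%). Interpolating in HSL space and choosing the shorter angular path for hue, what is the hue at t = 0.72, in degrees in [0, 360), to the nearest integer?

353

Hue: 348 − 6 = 342°, but |342| > 180 so the shorter arc goes the other way: Δh = 342 − 360 = -18°.
H = 6 + 0.72 × (-18) = -6.96 → -7 → -7 mod 360 = 353°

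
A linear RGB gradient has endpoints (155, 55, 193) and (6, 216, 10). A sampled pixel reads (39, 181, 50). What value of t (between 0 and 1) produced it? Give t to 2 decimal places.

Invert the lerp on the B channel (largest span, 183): t = (50 − 193) / (10 − 193) = -143/-183 = 0.78142.
Check on R: (39 − 155)/(6 − 155) = 0.7785 ✓

0.78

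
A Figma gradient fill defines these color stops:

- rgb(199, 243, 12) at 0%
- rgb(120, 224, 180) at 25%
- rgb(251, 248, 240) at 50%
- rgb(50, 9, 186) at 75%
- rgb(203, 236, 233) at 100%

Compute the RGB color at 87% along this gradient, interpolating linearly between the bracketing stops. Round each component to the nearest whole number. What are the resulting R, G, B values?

(123, 118, 209)

87% lies between the 75% and 100% stops, so the local fraction is t = (87 − 75)/(100 − 75) = 12/25 ≈ 0.48.
R = 50 + 0.48 × (203 − 50) = 123.44 → 123
G = 9 + 0.48 × (236 − 9) = 117.96 → 118
B = 186 + 0.48 × (233 − 186) = 208.56 → 209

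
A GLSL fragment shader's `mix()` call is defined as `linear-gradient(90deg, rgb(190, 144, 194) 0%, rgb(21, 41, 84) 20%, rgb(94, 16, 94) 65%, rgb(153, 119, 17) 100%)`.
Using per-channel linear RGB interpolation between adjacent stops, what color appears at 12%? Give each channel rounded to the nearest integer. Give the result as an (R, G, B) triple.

(89, 82, 128)

12% lies between the 0% and 20% stops, so the local fraction is t = (12 − 0)/(20 − 0) = 12/20 ≈ 0.6.
R = 190 + 0.6 × (21 − 190) = 88.6 → 89
G = 144 + 0.6 × (41 − 144) = 82.2 → 82
B = 194 + 0.6 × (84 − 194) = 128 → 128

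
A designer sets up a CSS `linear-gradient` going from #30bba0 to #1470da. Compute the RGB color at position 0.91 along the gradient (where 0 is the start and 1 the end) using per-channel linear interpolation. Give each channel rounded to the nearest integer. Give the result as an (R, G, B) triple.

(23, 119, 213)

#30bba0 → (48, 187, 160); #1470da → (20, 112, 218).
R = 48 + 0.91 × (20 − 48) = 48 + 0.91 × -28 = 22.52 → 23
G = 187 + 0.91 × (112 − 187) = 187 + 0.91 × -75 = 118.75 → 119
B = 160 + 0.91 × (218 − 160) = 160 + 0.91 × 58 = 212.78 → 213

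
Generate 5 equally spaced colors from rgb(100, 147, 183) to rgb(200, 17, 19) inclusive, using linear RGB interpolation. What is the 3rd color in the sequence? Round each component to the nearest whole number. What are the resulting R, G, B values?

With 5 swatches and endpoints inclusive, swatch 3 sits at t = (3 − 1)/(5 − 1) = 2/4 ≈ 0.5.
R = 100 + 0.5 × (200 − 100) = 150 → 150
G = 147 + 0.5 × (17 − 147) = 82 → 82
B = 183 + 0.5 × (19 − 183) = 101 → 101

(150, 82, 101)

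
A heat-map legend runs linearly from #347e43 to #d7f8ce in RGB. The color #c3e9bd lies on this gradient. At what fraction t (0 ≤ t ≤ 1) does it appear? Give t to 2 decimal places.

0.88

Invert the lerp on the R channel (largest span, 163): t = (195 − 52) / (215 − 52) = 143/163 = 0.8773.
Check on G: (233 − 126)/(248 − 126) = 0.877 ✓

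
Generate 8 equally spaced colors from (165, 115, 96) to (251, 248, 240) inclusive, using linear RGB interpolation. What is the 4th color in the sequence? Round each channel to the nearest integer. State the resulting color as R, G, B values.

With 8 swatches and endpoints inclusive, swatch 4 sits at t = (4 − 1)/(8 − 1) = 3/7 ≈ 0.4286.
R = 165 + 0.4286 × (251 − 165) = 201.86 → 202
G = 115 + 0.4286 × (248 − 115) = 172.004 → 172
B = 96 + 0.4286 × (240 − 96) = 157.718 → 158

(202, 172, 158)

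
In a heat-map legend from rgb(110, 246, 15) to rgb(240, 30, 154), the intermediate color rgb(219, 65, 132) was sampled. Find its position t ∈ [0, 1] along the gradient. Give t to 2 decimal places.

0.84

Invert the lerp on the G channel (largest span, 216): t = (65 − 246) / (30 − 246) = -181/-216 = 0.83796.
Check on R: (219 − 110)/(240 − 110) = 0.8385 ✓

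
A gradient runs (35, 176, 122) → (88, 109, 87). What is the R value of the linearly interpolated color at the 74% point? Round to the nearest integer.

R = 35 + 0.74 × (88 − 35) = 74.22 → 74

74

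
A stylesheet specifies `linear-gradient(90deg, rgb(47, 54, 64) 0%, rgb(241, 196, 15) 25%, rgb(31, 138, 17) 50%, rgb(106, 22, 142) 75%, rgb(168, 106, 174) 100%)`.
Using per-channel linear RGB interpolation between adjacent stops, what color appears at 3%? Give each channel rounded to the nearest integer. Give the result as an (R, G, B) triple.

3% lies between the 0% and 25% stops, so the local fraction is t = (3 − 0)/(25 − 0) = 3/25 ≈ 0.12.
R = 47 + 0.12 × (241 − 47) = 70.28 → 70
G = 54 + 0.12 × (196 − 54) = 71.04 → 71
B = 64 + 0.12 × (15 − 64) = 58.12 → 58

(70, 71, 58)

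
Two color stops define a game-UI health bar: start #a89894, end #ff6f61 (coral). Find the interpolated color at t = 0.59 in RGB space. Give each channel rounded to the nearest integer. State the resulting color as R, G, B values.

(219, 128, 118)

#a89894 → (168, 152, 148); #ff6f61 → (255, 111, 97).
R = 168 + 0.59 × (255 − 168) = 168 + 0.59 × 87 = 219.33 → 219
G = 152 + 0.59 × (111 − 152) = 152 + 0.59 × -41 = 127.81 → 128
B = 148 + 0.59 × (97 − 148) = 148 + 0.59 × -51 = 117.91 → 118
So the blended color is (219, 128, 118), about #db8076.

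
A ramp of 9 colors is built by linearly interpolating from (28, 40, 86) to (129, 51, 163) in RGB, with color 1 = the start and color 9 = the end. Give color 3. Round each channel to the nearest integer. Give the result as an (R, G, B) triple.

With 9 swatches and endpoints inclusive, swatch 3 sits at t = (3 − 1)/(9 − 1) = 2/8 ≈ 0.25.
R = 28 + 0.25 × (129 − 28) = 53.25 → 53
G = 40 + 0.25 × (51 − 40) = 42.75 → 43
B = 86 + 0.25 × (163 − 86) = 105.25 → 105

(53, 43, 105)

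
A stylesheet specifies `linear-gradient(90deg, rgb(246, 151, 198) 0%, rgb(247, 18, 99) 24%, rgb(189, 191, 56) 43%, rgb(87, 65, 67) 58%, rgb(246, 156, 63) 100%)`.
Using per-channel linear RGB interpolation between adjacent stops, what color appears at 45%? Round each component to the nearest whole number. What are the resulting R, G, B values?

45% lies between the 43% and 58% stops, so the local fraction is t = (45 − 43)/(58 − 43) = 2/15 ≈ 0.1333.
R = 189 + 0.1333 × (87 − 189) = 175.403 → 175
G = 191 + 0.1333 × (65 − 191) = 174.204 → 174
B = 56 + 0.1333 × (67 − 56) = 57.466 → 57

(175, 174, 57)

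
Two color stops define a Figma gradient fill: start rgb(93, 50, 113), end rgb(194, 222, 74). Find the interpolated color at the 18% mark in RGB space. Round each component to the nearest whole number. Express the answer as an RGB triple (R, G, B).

(111, 81, 106)

18% corresponds to t = 0.18.
R = 93 + 0.18 × (194 − 93) = 93 + 0.18 × 101 = 111.18 → 111
G = 50 + 0.18 × (222 − 50) = 50 + 0.18 × 172 = 80.96 → 81
B = 113 + 0.18 × (74 − 113) = 113 + 0.18 × -39 = 105.98 → 106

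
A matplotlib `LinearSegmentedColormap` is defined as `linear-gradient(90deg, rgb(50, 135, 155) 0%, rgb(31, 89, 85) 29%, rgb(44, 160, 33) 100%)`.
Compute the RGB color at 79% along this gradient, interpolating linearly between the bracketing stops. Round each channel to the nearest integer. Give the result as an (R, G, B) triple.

79% lies between the 29% and 100% stops, so the local fraction is t = (79 − 29)/(100 − 29) = 50/71 ≈ 0.7042.
R = 31 + 0.7042 × (44 − 31) = 40.155 → 40
G = 89 + 0.7042 × (160 − 89) = 138.998 → 139
B = 85 + 0.7042 × (33 − 85) = 48.382 → 48

(40, 139, 48)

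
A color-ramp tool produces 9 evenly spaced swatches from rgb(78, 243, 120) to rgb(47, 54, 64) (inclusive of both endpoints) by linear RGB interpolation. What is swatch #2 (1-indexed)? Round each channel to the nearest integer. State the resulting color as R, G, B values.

With 9 swatches and endpoints inclusive, swatch 2 sits at t = (2 − 1)/(9 − 1) = 1/8 ≈ 0.125.
R = 78 + 0.125 × (47 − 78) = 74.125 → 74
G = 243 + 0.125 × (54 − 243) = 219.375 → 219
B = 120 + 0.125 × (64 − 120) = 113 → 113

(74, 219, 113)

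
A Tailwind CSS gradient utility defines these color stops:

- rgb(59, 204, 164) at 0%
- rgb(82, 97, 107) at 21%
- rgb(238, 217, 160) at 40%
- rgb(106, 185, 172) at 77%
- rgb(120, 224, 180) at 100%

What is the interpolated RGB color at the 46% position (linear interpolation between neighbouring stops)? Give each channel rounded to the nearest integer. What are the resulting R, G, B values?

46% lies between the 40% and 77% stops, so the local fraction is t = (46 − 40)/(77 − 40) = 6/37 ≈ 0.1622.
R = 238 + 0.1622 × (106 − 238) = 216.59 → 217
G = 217 + 0.1622 × (185 − 217) = 211.81 → 212
B = 160 + 0.1622 × (172 − 160) = 161.946 → 162

(217, 212, 162)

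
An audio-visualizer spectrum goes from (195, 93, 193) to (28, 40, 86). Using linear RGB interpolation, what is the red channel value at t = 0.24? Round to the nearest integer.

155

R = 195 + 0.24 × (28 − 195) = 154.92 → 155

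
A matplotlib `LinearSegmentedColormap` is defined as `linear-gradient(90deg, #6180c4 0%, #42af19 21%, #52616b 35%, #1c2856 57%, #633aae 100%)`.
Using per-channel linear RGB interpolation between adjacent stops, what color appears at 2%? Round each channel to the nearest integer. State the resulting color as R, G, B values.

(94, 132, 180)

2% lies between the 0% and 21% stops, so the local fraction is t = (2 − 0)/(21 − 0) = 2/21 ≈ 0.0952.
#6180c4 → (97, 128, 196); #42af19 → (66, 175, 25).
R = 97 + 0.0952 × (66 − 97) = 94.049 → 94
G = 128 + 0.0952 × (175 − 128) = 132.474 → 132
B = 196 + 0.0952 × (25 − 196) = 179.721 → 180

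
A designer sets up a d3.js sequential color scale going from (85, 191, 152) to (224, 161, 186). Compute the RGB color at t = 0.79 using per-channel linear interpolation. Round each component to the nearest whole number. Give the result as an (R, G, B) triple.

R = 85 + 0.79 × (224 − 85) = 85 + 0.79 × 139 = 194.81 → 195
G = 191 + 0.79 × (161 − 191) = 191 + 0.79 × -30 = 167.3 → 167
B = 152 + 0.79 × (186 − 152) = 152 + 0.79 × 34 = 178.86 → 179

(195, 167, 179)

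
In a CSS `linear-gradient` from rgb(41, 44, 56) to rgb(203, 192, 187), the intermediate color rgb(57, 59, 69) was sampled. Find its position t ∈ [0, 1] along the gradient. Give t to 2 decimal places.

0.10

Invert the lerp on the R channel (largest span, 162): t = (57 − 41) / (203 − 41) = 16/162 = 0.098765.
Check on G: (59 − 44)/(192 − 44) = 0.1014 ✓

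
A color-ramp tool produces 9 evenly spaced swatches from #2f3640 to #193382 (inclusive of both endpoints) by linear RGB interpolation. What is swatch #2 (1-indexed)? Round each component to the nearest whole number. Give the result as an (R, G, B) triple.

With 9 swatches and endpoints inclusive, swatch 2 sits at t = (2 − 1)/(9 − 1) = 1/8 ≈ 0.125.
#2f3640 → (47, 54, 64); #193382 → (25, 51, 130).
R = 47 + 0.125 × (25 − 47) = 44.25 → 44
G = 54 + 0.125 × (51 − 54) = 53.625 → 54
B = 64 + 0.125 × (130 − 64) = 72.25 → 72

(44, 54, 72)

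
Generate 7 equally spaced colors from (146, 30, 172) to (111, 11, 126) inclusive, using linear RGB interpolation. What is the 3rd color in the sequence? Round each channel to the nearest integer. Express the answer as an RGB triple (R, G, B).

(134, 24, 157)

With 7 swatches and endpoints inclusive, swatch 3 sits at t = (3 − 1)/(7 − 1) = 2/6 ≈ 0.3333.
R = 146 + 0.3333 × (111 − 146) = 134.334 → 134
G = 30 + 0.3333 × (11 − 30) = 23.667 → 24
B = 172 + 0.3333 × (126 − 172) = 156.668 → 157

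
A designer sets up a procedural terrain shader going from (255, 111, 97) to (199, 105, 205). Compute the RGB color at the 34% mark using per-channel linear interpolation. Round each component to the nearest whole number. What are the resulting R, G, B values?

34% corresponds to t = 0.34.
R = 255 + 0.34 × (199 − 255) = 255 + 0.34 × -56 = 235.96 → 236
G = 111 + 0.34 × (105 − 111) = 111 + 0.34 × -6 = 108.96 → 109
B = 97 + 0.34 × (205 − 97) = 97 + 0.34 × 108 = 133.72 → 134
So the blended color is (236, 109, 134), about #ec6d86.

(236, 109, 134)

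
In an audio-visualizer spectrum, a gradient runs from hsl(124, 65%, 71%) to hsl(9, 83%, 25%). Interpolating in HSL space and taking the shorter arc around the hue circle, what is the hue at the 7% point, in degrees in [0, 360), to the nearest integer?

Hue arc: Δh = 9 − 124 = -115° (|Δh| ≤ 180, already the shorter path).
H = 124 + 0.07 × (-115) = 115.95 → 116°

116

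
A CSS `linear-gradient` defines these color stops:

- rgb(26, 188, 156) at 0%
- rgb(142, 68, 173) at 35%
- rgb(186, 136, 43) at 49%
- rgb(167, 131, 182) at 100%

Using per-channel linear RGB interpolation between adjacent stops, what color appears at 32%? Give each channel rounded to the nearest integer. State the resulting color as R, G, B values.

(132, 78, 172)

32% lies between the 0% and 35% stops, so the local fraction is t = (32 − 0)/(35 − 0) = 32/35 ≈ 0.9143.
R = 26 + 0.9143 × (142 − 26) = 132.059 → 132
G = 188 + 0.9143 × (68 − 188) = 78.284 → 78
B = 156 + 0.9143 × (173 − 156) = 171.543 → 172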